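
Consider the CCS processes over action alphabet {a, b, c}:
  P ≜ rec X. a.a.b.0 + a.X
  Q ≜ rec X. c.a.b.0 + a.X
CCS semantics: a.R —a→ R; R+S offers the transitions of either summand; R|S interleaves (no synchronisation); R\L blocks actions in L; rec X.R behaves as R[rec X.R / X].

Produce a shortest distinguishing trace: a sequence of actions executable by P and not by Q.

aab

P's transition system — 4 states:
  m0 = rec X. a.a.b.0 + a.X ⊢ =a=> m0, =a=> m1
  m1 = a.b.0 ⊢ =a=> m2
  m2 = b.0 ⊢ =b=> m3
  m3 = 0 ⊢ ·
Q's transition system — 4 states:
  n0 = rec X. c.a.b.0 + a.X ⊢ =a=> n0, =c=> n1
  n1 = a.b.0 ⊢ =a=> n2
  n2 = b.0 ⊢ =b=> n3
  n3 = 0 ⊢ ·
Executing aab from P (initial set {m0}):
  after a @ step 1: {m0, m1}
  after a @ step 2: {m0, m1, m2}
  after b @ step 3: {m3}
  ✓ P
Executing aab from Q (initial set {n0}):
  after a @ step 1: {n0}
  after a @ step 2: {n0}
  after b @ step 3: ∅ (Q stuck)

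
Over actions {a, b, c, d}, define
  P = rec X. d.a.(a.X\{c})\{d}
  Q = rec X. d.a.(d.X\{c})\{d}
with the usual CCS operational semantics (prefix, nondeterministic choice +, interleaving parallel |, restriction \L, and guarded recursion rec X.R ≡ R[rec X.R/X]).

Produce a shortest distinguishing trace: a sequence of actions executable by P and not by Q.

daa

LTS(P): 4 reachable states
  u0 = rec X. d.a.(a.X\{c})\{d} :: =d=> u1
  u1 = a.(a.(rec X. d.a.(a.X\{c})\{d})\{c})\{d} :: =a=> u2
  u2 = (a.(rec X. d.a.(a.X\{c})\{d})\{c})\{d} :: =a=> u3
  u3 = (rec X. d.a.(a.X\{c})\{d})\{c}\{d} :: ∅
LTS(Q): 3 reachable states
  v0 = rec X. d.a.(d.X\{c})\{d} :: =d=> v1
  v1 = a.(d.(rec X. d.a.(d.X\{c})\{d})\{c})\{d} :: =a=> v2
  v2 = (d.(rec X. d.a.(d.X\{c})\{d})\{c})\{d} :: ∅
Run σ = ⟨daa⟩ on P: start {u0}
  step 1 (d): {u1}
  step 2 (a): {u2}
  step 3 (a): {u3}
  P completes σ.
Run σ = ⟨daa⟩ on Q: start {v0}
  step 1 (d): {v1}
  step 2 (a): {v2}
  step 3 (a): ∅  — Q cannot continue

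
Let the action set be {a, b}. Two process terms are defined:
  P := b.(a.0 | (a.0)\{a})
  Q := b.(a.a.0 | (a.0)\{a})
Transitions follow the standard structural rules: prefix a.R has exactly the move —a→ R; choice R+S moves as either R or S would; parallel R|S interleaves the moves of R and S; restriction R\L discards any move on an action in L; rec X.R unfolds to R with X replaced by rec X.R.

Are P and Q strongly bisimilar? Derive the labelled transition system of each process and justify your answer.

LTS(P): 3 reachable states
  u0 = b.(a.0 | (a.0)\{a}) → =b=> u1
  u1 = a.0 | (a.0)\{a} → =a=> u2
  u2 = 0 | (a.0)\{a} → stopped
LTS(Q): 4 reachable states
  v0 = b.(a.a.0 | (a.0)\{a}) → =b=> v1
  v1 = a.a.0 | (a.0)\{a} → =a=> v2
  v2 = a.0 | (a.0)\{a} → =a=> v3
  v3 = 0 | (a.0)\{a} → stopped
Partition-refinement fixed point:
  B0 = {u0}
  B1 = {u1, v2}
  B2 = {u2, v3}
  B3 = {v0}
  B4 = {v1}
u0 ∈ B0, v0 ∈ B3 → different blocks

P ≁ Q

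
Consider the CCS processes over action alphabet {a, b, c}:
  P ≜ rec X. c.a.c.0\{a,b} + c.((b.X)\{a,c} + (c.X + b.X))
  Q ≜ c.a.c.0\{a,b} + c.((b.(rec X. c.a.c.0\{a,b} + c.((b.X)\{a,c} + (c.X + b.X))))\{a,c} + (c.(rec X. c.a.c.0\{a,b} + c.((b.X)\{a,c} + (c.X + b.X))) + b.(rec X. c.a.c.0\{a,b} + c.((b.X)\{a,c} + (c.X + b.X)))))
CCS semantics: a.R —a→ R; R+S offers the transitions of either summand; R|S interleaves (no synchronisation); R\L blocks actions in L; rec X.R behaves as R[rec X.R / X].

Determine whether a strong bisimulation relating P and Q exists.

LTS(P): 6 reachable states
  u0 = rec X. c.a.c.0\{a,b} + c.((b.X)\{a,c} + (c.X + b.X)) has moves ··c··> u1, ··c··> u2
  u1 = (b.(rec X. c.a.c.0\{a,b} + c.((b.X)\{a,c} + (c.X + b.X))))\{a,c} + (c.(rec X. c.a.c.0\{a,b} + c.((b.X)\{a,c} + (c.X + b.X))) + b.(rec X. c.a.c.0\{a,b} + c.((b.X)\{a,c} + (c.X + b.X)))) has moves ··b··> u0, ··b··> u3, ··c··> u0
  u2 = a.c.0\{a,b} has moves ··a··> u4
  u3 = (rec X. c.a.c.0\{a,b} + c.((b.X)\{a,c} + (c.X + b.X)))\{a,c} has moves stopped
  u4 = c.0\{a,b} has moves ··c··> u5
  u5 = 0\{a,b} has moves stopped
LTS(Q): 7 reachable states
  v0 = c.a.c.0\{a,b} + c.((b.(rec X. c.a.c.0\{a,b} + c.((b.X)\{a,c} + (c.X + b.X))))\{a,c} + (c.(rec X. c.a.c.0\{a,b} + c.((b.X)\{a,c} + (c.X + b.X))) + b.(rec X. c.a.c.0\{a,b} + c.((b.X)\{a,c} + (c.X + b.X))))) has moves ··c··> v1, ··c··> v2
  v1 = (b.(rec X. c.a.c.0\{a,b} + c.((b.X)\{a,c} + (c.X + b.X))))\{a,c} + (c.(rec X. c.a.c.0\{a,b} + c.((b.X)\{a,c} + (c.X + b.X))) + b.(rec X. c.a.c.0\{a,b} + c.((b.X)\{a,c} + (c.X + b.X)))) has moves ··b··> v3, ··b··> v4, ··c··> v4
  v2 = a.c.0\{a,b} has moves ··a··> v5
  v3 = (rec X. c.a.c.0\{a,b} + c.((b.X)\{a,c} + (c.X + b.X)))\{a,c} has moves stopped
  v4 = rec X. c.a.c.0\{a,b} + c.((b.X)\{a,c} + (c.X + b.X)) has moves ··c··> v1, ··c··> v2
  v5 = c.0\{a,b} has moves ··c··> v6
  v6 = 0\{a,b} has moves stopped
Partition-refinement fixed point:
  B0 = {u0, v0, v4}
  B1 = {u1, v1}
  B2 = {u3, u5, v3, v6}
  B3 = {u2, v2}
  B4 = {u4, v5}
u0 ∈ B0, v0 ∈ B0 → same block

YES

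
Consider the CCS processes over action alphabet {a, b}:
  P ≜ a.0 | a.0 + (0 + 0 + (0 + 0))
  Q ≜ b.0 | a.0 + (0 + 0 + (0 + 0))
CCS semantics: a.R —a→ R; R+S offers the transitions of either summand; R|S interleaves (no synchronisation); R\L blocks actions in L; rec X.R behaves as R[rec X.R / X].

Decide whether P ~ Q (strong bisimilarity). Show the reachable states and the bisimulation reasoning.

P's transition system — 4 states:
  p0 = a.0 | a.0 + (0 + 0 + (0 + 0)) has moves --a--▸ p1, --a--▸ p2
  p1 = 0 | a.0 has moves --a--▸ p3
  p2 = a.0 | 0 has moves --a--▸ p3
  p3 = 0 | 0 has moves ·
Q's transition system — 4 states:
  q0 = b.0 | a.0 + (0 + 0 + (0 + 0)) has moves --a--▸ q1, --b--▸ q2
  q1 = b.0 | 0 has moves --b--▸ q3
  q2 = 0 | a.0 has moves --a--▸ q3
  q3 = 0 | 0 has moves ·
Bisimilarity quotient blocks:
  B0 = {p0}
  B1 = {p1, p2, q2}
  B2 = {p3, q3}
  B3 = {q0}
  B4 = {q1}
p0 ∈ B0, q0 ∈ B3 → different blocks

NO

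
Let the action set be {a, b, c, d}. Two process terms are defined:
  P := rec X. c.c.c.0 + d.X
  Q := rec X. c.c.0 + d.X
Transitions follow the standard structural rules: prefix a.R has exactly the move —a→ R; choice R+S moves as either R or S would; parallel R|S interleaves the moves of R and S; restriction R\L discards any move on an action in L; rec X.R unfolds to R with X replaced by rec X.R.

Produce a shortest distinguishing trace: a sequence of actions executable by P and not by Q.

LTS(P): 4 reachable states
  m0 = rec X. c.c.c.0 + d.X ⊢ --c--▸ m1, --d--▸ m0
  m1 = c.c.0 ⊢ --c--▸ m2
  m2 = c.0 ⊢ --c--▸ m3
  m3 = 0 ⊢ ∅
LTS(Q): 3 reachable states
  n0 = rec X. c.c.0 + d.X ⊢ --c--▸ n1, --d--▸ n0
  n1 = c.0 ⊢ --c--▸ n2
  n2 = 0 ⊢ ∅
Trace ⟨ccc⟩ through P, begin at {m0}:
  [1] c ⇒ {m1}
  [2] c ⇒ {m2}
  [3] c ⇒ {m3}
  ✓ P
Trace ⟨ccc⟩ through Q, begin at {n0}:
  [1] c ⇒ {n1}
  [2] c ⇒ {n2}
  [3] c ⇒ ∅ (Q stuck)

ccc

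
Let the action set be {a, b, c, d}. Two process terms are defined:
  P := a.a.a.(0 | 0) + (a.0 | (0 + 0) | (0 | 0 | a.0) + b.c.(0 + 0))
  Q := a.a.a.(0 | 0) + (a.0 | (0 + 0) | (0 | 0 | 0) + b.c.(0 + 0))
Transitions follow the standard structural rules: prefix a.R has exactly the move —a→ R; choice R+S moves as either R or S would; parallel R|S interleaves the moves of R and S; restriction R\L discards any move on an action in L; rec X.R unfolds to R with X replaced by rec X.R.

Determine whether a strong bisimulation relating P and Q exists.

P's transition system — 9 states:
  p0 = a.a.a.(0 | 0) + (a.0 | (0 + 0) | (0 | 0 | a.0) + b.c.(0 + 0)) | --a--▸ p1, --a--▸ p2, --a--▸ p3, --b--▸ p4
  p1 = 0 | (0 + 0) | (0 | 0 | a.0) | --a--▸ p5
  p2 = a.0 | (0 + 0) | (0 | 0 | 0) | --a--▸ p5
  p3 = a.a.(0 | 0) | --a--▸ p6
  p4 = c.(0 + 0) | --c--▸ p7
  p5 = 0 | (0 + 0) | (0 | 0 | 0) | deadlocked
  p6 = a.(0 | 0) | --a--▸ p8
  p7 = 0 + 0 | deadlocked
  p8 = 0 | 0 | deadlocked
Q's transition system — 7 states:
  q0 = a.a.a.(0 | 0) + (a.0 | (0 + 0) | (0 | 0 | 0) + b.c.(0 + 0)) | --a--▸ q1, --a--▸ q2, --b--▸ q3
  q1 = 0 | (0 + 0) | (0 | 0 | 0) | deadlocked
  q2 = a.a.(0 | 0) | --a--▸ q4
  q3 = c.(0 + 0) | --c--▸ q5
  q4 = a.(0 | 0) | --a--▸ q6
  q5 = 0 + 0 | deadlocked
  q6 = 0 | 0 | deadlocked
Bisimilarity quotient blocks:
  B0 = {p0}
  B1 = {p1, p2, p6, q4}
  B2 = {p5, p7, p8, q1, q5, q6}
  B3 = {p3, q2}
  B4 = {p4, q3}
  B5 = {q0}
p0 ∈ B0, q0 ∈ B5 → different blocks

not bisimilar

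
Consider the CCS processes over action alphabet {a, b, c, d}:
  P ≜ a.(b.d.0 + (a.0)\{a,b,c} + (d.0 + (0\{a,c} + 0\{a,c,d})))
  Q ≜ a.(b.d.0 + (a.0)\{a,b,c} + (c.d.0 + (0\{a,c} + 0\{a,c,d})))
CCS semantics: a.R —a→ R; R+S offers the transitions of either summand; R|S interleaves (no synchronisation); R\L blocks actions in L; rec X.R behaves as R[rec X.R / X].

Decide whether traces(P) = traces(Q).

LTS(P): 4 reachable states
  u0 = a.(b.d.0 + (a.0)\{a,b,c} + (d.0 + (0\{a,c} + 0\{a,c,d}))) → -a-> u1
  u1 = b.d.0 + (a.0)\{a,b,c} + (d.0 + (0\{a,c} + 0\{a,c,d})) → -b-> u2, -d-> u3
  u2 = d.0 → -d-> u3
  u3 = 0 → stopped
LTS(Q): 4 reachable states
  v0 = a.(b.d.0 + (a.0)\{a,b,c} + (c.d.0 + (0\{a,c} + 0\{a,c,d}))) → -a-> v1
  v1 = b.d.0 + (a.0)\{a,b,c} + (c.d.0 + (0\{a,c} + 0\{a,c,d})) → -b-> v2, -c-> v2
  v2 = d.0 → -d-> v3
  v3 = 0 → stopped
Executing ad from P (initial set {u0}):
  after a @ step 1: {u1}
  after d @ step 2: {u3}
  ✓ P
Executing ad from Q (initial set {v0}):
  after a @ step 1: {v1}
  after d @ step 2: ∅ (Q stuck)

NO — witness ⟨ad⟩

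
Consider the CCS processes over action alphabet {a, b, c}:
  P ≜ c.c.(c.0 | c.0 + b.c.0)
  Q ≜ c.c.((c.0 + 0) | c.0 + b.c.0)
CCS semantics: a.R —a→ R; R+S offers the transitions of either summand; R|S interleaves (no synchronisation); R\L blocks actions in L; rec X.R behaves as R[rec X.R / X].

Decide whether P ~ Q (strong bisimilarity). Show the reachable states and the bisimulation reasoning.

P's transition system — 8 states:
  m0 = c.c.(c.0 | c.0 + b.c.0) :: -c-> m1
  m1 = c.(c.0 | c.0 + b.c.0) :: -c-> m2
  m2 = c.0 | c.0 + b.c.0 :: -b-> m3, -c-> m4, -c-> m5
  m3 = c.0 :: -c-> m6
  m4 = 0 | c.0 :: -c-> m7
  m5 = c.0 | 0 :: -c-> m7
  m6 = 0 :: (no moves)
  m7 = 0 | 0 :: (no moves)
Q's transition system — 8 states:
  n0 = c.c.((c.0 + 0) | c.0 + b.c.0) :: -c-> n1
  n1 = c.((c.0 + 0) | c.0 + b.c.0) :: -c-> n2
  n2 = (c.0 + 0) | c.0 + b.c.0 :: -b-> n3, -c-> n4, -c-> n5
  n3 = c.0 :: -c-> n6
  n4 = (c.0 + 0) | 0 :: -c-> n7
  n5 = 0 | c.0 :: -c-> n7
  n6 = 0 :: (no moves)
  n7 = 0 | 0 :: (no moves)
Partition-refinement fixed point:
  B0 = {m0, n0}
  B1 = {m1, n1}
  B2 = {m2, n2}
  B3 = {m3, m4, m5, n3, n4, n5}
  B4 = {m6, m7, n6, n7}
m0 ∈ B0, n0 ∈ B0 → same block

YES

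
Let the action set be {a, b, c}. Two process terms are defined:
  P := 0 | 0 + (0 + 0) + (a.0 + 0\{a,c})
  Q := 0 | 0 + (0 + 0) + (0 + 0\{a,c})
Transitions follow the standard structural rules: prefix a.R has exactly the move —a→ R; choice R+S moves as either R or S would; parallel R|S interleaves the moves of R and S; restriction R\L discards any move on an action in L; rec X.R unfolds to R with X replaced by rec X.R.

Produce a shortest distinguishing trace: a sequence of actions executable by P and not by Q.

LTS(P): 2 reachable states
  s0 = 0 | 0 + (0 + 0) + (a.0 + 0\{a,c}) :: —a→ s1
  s1 = 0 :: stopped
LTS(Q): 1 reachable states
  t0 = 0 | 0 + (0 + 0) + (0 + 0\{a,c}) :: stopped
Run σ = ⟨a⟩ on P: start {s0}
  after a @ step 1: {s1}
  ✓ P
Run σ = ⟨a⟩ on Q: start {t0}
  after a @ step 1: no successor for Q

a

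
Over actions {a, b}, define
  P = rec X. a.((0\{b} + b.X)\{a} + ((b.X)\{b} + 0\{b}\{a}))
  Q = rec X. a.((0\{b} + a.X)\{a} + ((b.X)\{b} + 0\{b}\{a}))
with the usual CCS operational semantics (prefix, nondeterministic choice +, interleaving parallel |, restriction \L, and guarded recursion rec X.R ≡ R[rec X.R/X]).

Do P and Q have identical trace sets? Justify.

traces(P) ≠ traces(Q) — witness ⟨ab⟩

LTS(P): 3 reachable states
  s0 = rec X. a.((0\{b} + b.X)\{a} + ((b.X)\{b} + 0\{b}\{a})) has moves ··a··> s1
  s1 = (0\{b} + b.(rec X. a.((0\{b} + b.X)\{a} + ((b.X)\{b} + 0\{b}\{a}))))\{a} + ((b.(rec X. a.((0\{b} + b.X)\{a} + ((b.X)\{b} + 0\{b}\{a}))))\{b} + 0\{b}\{a}) has moves ··b··> s2
  s2 = (rec X. a.((0\{b} + b.X)\{a} + ((b.X)\{b} + 0\{b}\{a})))\{a} has moves (no moves)
LTS(Q): 2 reachable states
  t0 = rec X. a.((0\{b} + a.X)\{a} + ((b.X)\{b} + 0\{b}\{a})) has moves ··a··> t1
  t1 = (0\{b} + a.(rec X. a.((0\{b} + a.X)\{a} + ((b.X)\{b} + 0\{b}\{a}))))\{a} + ((b.(rec X. a.((0\{b} + a.X)\{a} + ((b.X)\{b} + 0\{b}\{a}))))\{b} + 0\{b}\{a}) has moves (no moves)
Run σ = ⟨ab⟩ on P: start {s0}
  [1] a ⇒ {s1}
  [2] b ⇒ {s2}
  P completes σ.
Run σ = ⟨ab⟩ on Q: start {t0}
  [1] a ⇒ {t1}
  [2] b ⇒ ∅ (Q stuck)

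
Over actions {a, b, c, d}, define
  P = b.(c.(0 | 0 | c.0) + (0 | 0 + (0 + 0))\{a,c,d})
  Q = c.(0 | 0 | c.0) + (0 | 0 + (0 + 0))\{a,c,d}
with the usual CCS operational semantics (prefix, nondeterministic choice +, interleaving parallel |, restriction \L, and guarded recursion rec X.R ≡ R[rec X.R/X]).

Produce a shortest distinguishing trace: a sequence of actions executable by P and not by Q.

b

Reachable graph of P (4 states):
  p0 = b.(c.(0 | 0 | c.0) + (0 | 0 + (0 + 0))\{a,c,d}) ⊢ ··b··> p1
  p1 = c.(0 | 0 | c.0) + (0 | 0 + (0 + 0))\{a,c,d} ⊢ ··c··> p2
  p2 = 0 | 0 | c.0 ⊢ ··c··> p3
  p3 = 0 | 0 | 0 ⊢ (no moves)
Reachable graph of Q (3 states):
  q0 = c.(0 | 0 | c.0) + (0 | 0 + (0 + 0))\{a,c,d} ⊢ ··c··> q1
  q1 = 0 | 0 | c.0 ⊢ ··c··> q2
  q2 = 0 | 0 | 0 ⊢ (no moves)
Run σ = ⟨b⟩ on P: start {p0}
  step 1 (b): {p1}
  P completes σ.
Run σ = ⟨b⟩ on Q: start {q0}
  step 1 (b): ∅  — Q cannot continue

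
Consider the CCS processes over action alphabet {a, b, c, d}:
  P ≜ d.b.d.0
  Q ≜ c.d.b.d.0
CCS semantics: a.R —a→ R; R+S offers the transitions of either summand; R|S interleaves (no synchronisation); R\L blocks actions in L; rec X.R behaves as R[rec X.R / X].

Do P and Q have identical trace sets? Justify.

NO — witness ⟨d⟩

Reachable graph of P (4 states):
  s0 = d.b.d.0 → ··d··> s1
  s1 = b.d.0 → ··b··> s2
  s2 = d.0 → ··d··> s3
  s3 = 0 → deadlocked
Reachable graph of Q (5 states):
  t0 = c.d.b.d.0 → ··c··> t1
  t1 = d.b.d.0 → ··d··> t2
  t2 = b.d.0 → ··b··> t3
  t3 = d.0 → ··d··> t4
  t4 = 0 → deadlocked
Run σ = ⟨d⟩ on P: start {s0}
  step 1 (d): {s1}
  — P admits the full trace.
Run σ = ⟨d⟩ on Q: start {t0}
  step 1 (d): no successor for Q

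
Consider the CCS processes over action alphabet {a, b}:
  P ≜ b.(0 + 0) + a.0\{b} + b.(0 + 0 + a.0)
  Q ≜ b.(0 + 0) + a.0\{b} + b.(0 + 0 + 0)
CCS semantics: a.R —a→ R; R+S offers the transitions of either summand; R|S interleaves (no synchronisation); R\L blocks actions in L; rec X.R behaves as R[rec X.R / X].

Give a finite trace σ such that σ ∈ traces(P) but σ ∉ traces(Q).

ba

P's transition system — 5 states:
  s0 = b.(0 + 0) + a.0\{b} + b.(0 + 0 + a.0) has moves =a=> s1, =b=> s2, =b=> s3
  s1 = 0\{b} has moves ·
  s2 = 0 + 0 has moves ·
  s3 = 0 + 0 + a.0 has moves =a=> s4
  s4 = 0 has moves ·
Q's transition system — 4 states:
  t0 = b.(0 + 0) + a.0\{b} + b.(0 + 0 + 0) has moves =a=> t1, =b=> t2, =b=> t3
  t1 = 0\{b} has moves ·
  t2 = 0 + 0 has moves ·
  t3 = 0 + 0 + 0 has moves ·
Executing ba from P (initial set {s0}):
  [1] b ⇒ {s2, s3}
  [2] a ⇒ {s4}
  P completes σ.
Executing ba from Q (initial set {t0}):
  [1] b ⇒ {t2, t3}
  [2] a ⇒ ∅  — Q cannot continue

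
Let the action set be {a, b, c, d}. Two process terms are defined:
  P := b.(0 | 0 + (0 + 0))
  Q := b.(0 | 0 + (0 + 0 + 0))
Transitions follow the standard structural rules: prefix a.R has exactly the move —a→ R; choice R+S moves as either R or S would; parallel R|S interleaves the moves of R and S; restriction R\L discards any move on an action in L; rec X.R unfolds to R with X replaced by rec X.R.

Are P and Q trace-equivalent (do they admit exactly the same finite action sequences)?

trace-equivalent

P's transition system — 2 states:
  s0 = b.(0 | 0 + (0 + 0)) has moves -b-> s1
  s1 = 0 | 0 + (0 + 0) has moves (no moves)
Q's transition system — 2 states:
  t0 = b.(0 | 0 + (0 + 0 + 0)) has moves -b-> t1
  t1 = 0 | 0 + (0 + 0 + 0) has moves (no moves)
Partition-refinement fixed point:
  B0 = {s0, t0}
  B1 = {s1, t1}
s0 ∈ B0, t0 ∈ B0 → same block
Bisimilar ⇒ trace-equivalent.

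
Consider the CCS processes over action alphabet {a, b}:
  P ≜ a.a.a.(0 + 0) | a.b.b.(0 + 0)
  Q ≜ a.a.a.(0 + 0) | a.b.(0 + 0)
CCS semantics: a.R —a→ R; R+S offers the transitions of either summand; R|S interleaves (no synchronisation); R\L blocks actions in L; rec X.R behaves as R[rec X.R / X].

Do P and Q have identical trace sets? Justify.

LTS(P): 16 reachable states
  m0 = a.a.a.(0 + 0) | a.b.b.(0 + 0) :: ··a··> m1, ··a··> m2
  m1 = a.a.(0 + 0) | a.b.b.(0 + 0) :: ··a··> m3, ··a··> m4
  m2 = a.a.a.(0 + 0) | b.b.(0 + 0) :: ··a··> m4, ··b··> m5
  m3 = a.(0 + 0) | a.b.b.(0 + 0) :: ··a··> m6, ··a··> m7
  m4 = a.a.(0 + 0) | b.b.(0 + 0) :: ··a··> m7, ··b··> m8
  m5 = a.a.a.(0 + 0) | b.(0 + 0) :: ··a··> m8, ··b··> m9
  m6 = (0 + 0) | a.b.b.(0 + 0) :: ··a··> m10
  m7 = a.(0 + 0) | b.b.(0 + 0) :: ··a··> m10, ··b··> m11
  m8 = a.a.(0 + 0) | b.(0 + 0) :: ··a··> m11, ··b··> m12
  m9 = a.a.a.(0 + 0) | (0 + 0) :: ··a··> m12
  m10 = (0 + 0) | b.b.(0 + 0) :: ··b··> m13
  m11 = a.(0 + 0) | b.(0 + 0) :: ··a··> m13, ··b··> m14
  m12 = a.a.(0 + 0) | (0 + 0) :: ··a··> m14
  m13 = (0 + 0) | b.(0 + 0) :: ··b··> m15
  m14 = a.(0 + 0) | (0 + 0) :: ··a··> m15
  m15 = (0 + 0) | (0 + 0) :: deadlocked
LTS(Q): 12 reachable states
  n0 = a.a.a.(0 + 0) | a.b.(0 + 0) :: ··a··> n1, ··a··> n2
  n1 = a.a.(0 + 0) | a.b.(0 + 0) :: ··a··> n3, ··a··> n4
  n2 = a.a.a.(0 + 0) | b.(0 + 0) :: ··a··> n4, ··b··> n5
  n3 = a.(0 + 0) | a.b.(0 + 0) :: ··a··> n6, ··a··> n7
  n4 = a.a.(0 + 0) | b.(0 + 0) :: ··a··> n7, ··b··> n8
  n5 = a.a.a.(0 + 0) | (0 + 0) :: ··a··> n8
  n6 = (0 + 0) | a.b.(0 + 0) :: ··a··> n9
  n7 = a.(0 + 0) | b.(0 + 0) :: ··a··> n9, ··b··> n10
  n8 = a.a.(0 + 0) | (0 + 0) :: ··a··> n10
  n9 = (0 + 0) | b.(0 + 0) :: ··b··> n11
  n10 = a.(0 + 0) | (0 + 0) :: ··a··> n11
  n11 = (0 + 0) | (0 + 0) :: deadlocked
Trace ⟨abb⟩ through P, begin at {m0}:
  step 1 (a): {m1, m2}
  step 2 (b): {m5}
  step 3 (b): {m9}
  P completes σ.
Trace ⟨abb⟩ through Q, begin at {n0}:
  step 1 (a): {n1, n2}
  step 2 (b): {n5}
  step 3 (b): ∅ (Q stuck)

trace-distinct — witness ⟨abb⟩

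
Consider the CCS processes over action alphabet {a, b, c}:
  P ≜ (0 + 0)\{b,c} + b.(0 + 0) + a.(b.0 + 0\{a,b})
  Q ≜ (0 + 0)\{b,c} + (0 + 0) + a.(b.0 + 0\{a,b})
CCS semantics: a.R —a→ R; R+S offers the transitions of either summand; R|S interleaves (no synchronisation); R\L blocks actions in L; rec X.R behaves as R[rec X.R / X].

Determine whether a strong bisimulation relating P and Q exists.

Reachable graph of P (4 states):
  u0 = (0 + 0)\{b,c} + b.(0 + 0) + a.(b.0 + 0\{a,b}) has moves --a--▸ u1, --b--▸ u2
  u1 = b.0 + 0\{a,b} has moves --b--▸ u3
  u2 = 0 + 0 has moves stopped
  u3 = 0 has moves stopped
Reachable graph of Q (3 states):
  v0 = (0 + 0)\{b,c} + (0 + 0) + a.(b.0 + 0\{a,b}) has moves --a--▸ v1
  v1 = b.0 + 0\{a,b} has moves --b--▸ v2
  v2 = 0 has moves stopped
Coarsest stable partition (strong bisimilarity classes):
  B0 = {u0}
  B1 = {u1, v1}
  B2 = {u2, u3, v2}
  B3 = {v0}
u0 ∈ B0, v0 ∈ B3 → different blocks

not bisimilar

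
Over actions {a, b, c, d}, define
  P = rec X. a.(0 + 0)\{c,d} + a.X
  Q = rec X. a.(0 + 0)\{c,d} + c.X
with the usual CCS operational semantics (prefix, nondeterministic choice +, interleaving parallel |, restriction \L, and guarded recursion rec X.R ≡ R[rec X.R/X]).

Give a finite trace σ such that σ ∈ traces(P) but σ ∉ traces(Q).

P's transition system — 2 states:
  p0 = rec X. a.(0 + 0)\{c,d} + a.X ⊢ =a=> p0, =a=> p1
  p1 = (0 + 0)\{c,d} ⊢ ∅
Q's transition system — 2 states:
  q0 = rec X. a.(0 + 0)\{c,d} + c.X ⊢ =a=> q1, =c=> q0
  q1 = (0 + 0)\{c,d} ⊢ ∅
Trace ⟨aa⟩ through P, begin at {p0}:
  after a @ step 1: {p0, p1}
  after a @ step 2: {p0, p1}
  ✓ P
Trace ⟨aa⟩ through Q, begin at {q0}:
  after a @ step 1: {q1}
  after a @ step 2: ∅ (Q stuck)

aa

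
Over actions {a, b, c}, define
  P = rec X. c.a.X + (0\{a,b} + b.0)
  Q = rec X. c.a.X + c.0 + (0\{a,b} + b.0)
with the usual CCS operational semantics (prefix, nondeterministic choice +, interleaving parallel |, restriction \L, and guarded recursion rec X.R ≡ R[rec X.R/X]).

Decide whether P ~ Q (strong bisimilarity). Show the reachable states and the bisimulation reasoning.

P's transition system — 3 states:
  p0 = rec X. c.a.X + (0\{a,b} + b.0) :: ··b··> p1, ··c··> p2
  p1 = 0 :: ·
  p2 = a.(rec X. c.a.X + (0\{a,b} + b.0)) :: ··a··> p0
Q's transition system — 3 states:
  q0 = rec X. c.a.X + c.0 + (0\{a,b} + b.0) :: ··b··> q1, ··c··> q1, ··c··> q2
  q1 = 0 :: ·
  q2 = a.(rec X. c.a.X + c.0 + (0\{a,b} + b.0)) :: ··a··> q0
Partition-refinement fixed point:
  B0 = {p0}
  B1 = {p2}
  B2 = {p1, q1}
  B3 = {q0}
  B4 = {q2}
p0 ∈ B0, q0 ∈ B3 → different blocks

NO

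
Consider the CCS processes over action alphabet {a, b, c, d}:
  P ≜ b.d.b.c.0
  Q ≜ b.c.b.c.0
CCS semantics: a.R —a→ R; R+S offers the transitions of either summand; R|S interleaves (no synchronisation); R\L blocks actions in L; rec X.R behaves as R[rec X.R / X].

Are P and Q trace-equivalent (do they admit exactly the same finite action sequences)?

NO — witness ⟨bd⟩

LTS(P): 5 reachable states
  p0 = b.d.b.c.0 ⊢ —b→ p1
  p1 = d.b.c.0 ⊢ —d→ p2
  p2 = b.c.0 ⊢ —b→ p3
  p3 = c.0 ⊢ —c→ p4
  p4 = 0 ⊢ ·
LTS(Q): 5 reachable states
  q0 = b.c.b.c.0 ⊢ —b→ q1
  q1 = c.b.c.0 ⊢ —c→ q2
  q2 = b.c.0 ⊢ —b→ q3
  q3 = c.0 ⊢ —c→ q4
  q4 = 0 ⊢ ·
Run σ = ⟨bd⟩ on P: start {p0}
  after b @ step 1: {p1}
  after d @ step 2: {p2}
  — P admits the full trace.
Run σ = ⟨bd⟩ on Q: start {q0}
  after b @ step 1: {q1}
  after d @ step 2: no successor for Q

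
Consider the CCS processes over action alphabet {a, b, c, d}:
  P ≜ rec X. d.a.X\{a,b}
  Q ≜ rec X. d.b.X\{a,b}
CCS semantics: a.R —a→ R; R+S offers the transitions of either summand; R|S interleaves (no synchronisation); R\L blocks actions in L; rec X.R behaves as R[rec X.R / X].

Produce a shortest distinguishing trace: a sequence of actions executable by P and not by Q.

da

Reachable graph of P (4 states):
  s0 = rec X. d.a.X\{a,b} has moves --d--▸ s1
  s1 = a.(rec X. d.a.X\{a,b})\{a,b} has moves --a--▸ s2
  s2 = (rec X. d.a.X\{a,b})\{a,b} has moves --d--▸ s3
  s3 = (a.(rec X. d.a.X\{a,b})\{a,b})\{a,b} has moves (no moves)
Reachable graph of Q (4 states):
  t0 = rec X. d.b.X\{a,b} has moves --d--▸ t1
  t1 = b.(rec X. d.b.X\{a,b})\{a,b} has moves --b--▸ t2
  t2 = (rec X. d.b.X\{a,b})\{a,b} has moves --d--▸ t3
  t3 = (b.(rec X. d.b.X\{a,b})\{a,b})\{a,b} has moves (no moves)
Trace ⟨da⟩ through P, begin at {s0}:
  after d @ step 1: {s1}
  after a @ step 2: {s2}
  ✓ P
Trace ⟨da⟩ through Q, begin at {t0}:
  after d @ step 1: {t1}
  after a @ step 2: ∅ (Q stuck)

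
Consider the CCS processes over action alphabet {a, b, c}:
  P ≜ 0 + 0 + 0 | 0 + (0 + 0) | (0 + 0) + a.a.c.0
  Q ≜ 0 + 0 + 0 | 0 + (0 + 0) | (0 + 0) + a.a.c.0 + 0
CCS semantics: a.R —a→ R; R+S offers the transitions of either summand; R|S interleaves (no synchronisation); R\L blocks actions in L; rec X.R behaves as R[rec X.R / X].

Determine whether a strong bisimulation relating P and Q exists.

YES

LTS(P): 4 reachable states
  u0 = 0 + 0 + 0 | 0 + (0 + 0) | (0 + 0) + a.a.c.0 ⊢ —a→ u1
  u1 = a.c.0 ⊢ —a→ u2
  u2 = c.0 ⊢ —c→ u3
  u3 = 0 ⊢ ·
LTS(Q): 4 reachable states
  v0 = 0 + 0 + 0 | 0 + (0 + 0) | (0 + 0) + a.a.c.0 + 0 ⊢ —a→ v1
  v1 = a.c.0 ⊢ —a→ v2
  v2 = c.0 ⊢ —c→ v3
  v3 = 0 ⊢ ·
Partition-refinement fixed point:
  B0 = {u0, v0}
  B1 = {u1, v1}
  B2 = {u2, v2}
  B3 = {u3, v3}
u0 ∈ B0, v0 ∈ B0 → same block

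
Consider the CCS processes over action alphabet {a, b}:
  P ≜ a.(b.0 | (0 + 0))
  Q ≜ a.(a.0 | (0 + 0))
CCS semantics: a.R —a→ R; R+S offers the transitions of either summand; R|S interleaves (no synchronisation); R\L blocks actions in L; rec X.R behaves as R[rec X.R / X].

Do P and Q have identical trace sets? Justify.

NO — witness ⟨ab⟩

P's transition system — 3 states:
  u0 = a.(b.0 | (0 + 0)) → =a=> u1
  u1 = b.0 | (0 + 0) → =b=> u2
  u2 = 0 | (0 + 0) → ∅
Q's transition system — 3 states:
  v0 = a.(a.0 | (0 + 0)) → =a=> v1
  v1 = a.0 | (0 + 0) → =a=> v2
  v2 = 0 | (0 + 0) → ∅
Run σ = ⟨ab⟩ on P: start {u0}
  step 1 (a): {u1}
  step 2 (b): {u2}
  ✓ P
Run σ = ⟨ab⟩ on Q: start {v0}
  step 1 (a): {v1}
  step 2 (b): no successor for Q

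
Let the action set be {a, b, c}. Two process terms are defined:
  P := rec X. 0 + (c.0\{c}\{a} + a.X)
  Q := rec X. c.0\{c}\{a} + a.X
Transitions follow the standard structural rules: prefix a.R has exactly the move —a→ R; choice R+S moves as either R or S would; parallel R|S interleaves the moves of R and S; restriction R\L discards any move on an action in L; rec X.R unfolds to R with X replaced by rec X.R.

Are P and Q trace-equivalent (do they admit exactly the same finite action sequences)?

trace-equivalent

P's transition system — 2 states:
  u0 = rec X. 0 + (c.0\{c}\{a} + a.X) → =a=> u0, =c=> u1
  u1 = 0\{c}\{a} → stopped
Q's transition system — 2 states:
  v0 = rec X. c.0\{c}\{a} + a.X → =a=> v0, =c=> v1
  v1 = 0\{c}\{a} → stopped
Coarsest stable partition (strong bisimilarity classes):
  B0 = {u0, v0}
  B1 = {u1, v1}
u0 ∈ B0, v0 ∈ B0 → same block
Bisimilar ⇒ trace-equivalent.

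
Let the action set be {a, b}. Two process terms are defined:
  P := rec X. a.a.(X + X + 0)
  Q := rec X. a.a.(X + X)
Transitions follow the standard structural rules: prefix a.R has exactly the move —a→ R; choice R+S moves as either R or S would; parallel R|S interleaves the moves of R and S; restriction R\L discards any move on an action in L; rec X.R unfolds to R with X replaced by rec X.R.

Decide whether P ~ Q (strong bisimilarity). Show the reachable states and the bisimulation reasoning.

YES

Reachable graph of P (3 states):
  p0 = rec X. a.a.(X + X + 0) has moves ··a··> p1
  p1 = a.((rec X. a.a.(X + X + 0)) + (rec X. a.a.(X + X + 0)) + 0) has moves ··a··> p2
  p2 = (rec X. a.a.(X + X + 0)) + (rec X. a.a.(X + X + 0)) + 0 has moves ··a··> p1
Reachable graph of Q (3 states):
  q0 = rec X. a.a.(X + X) has moves ··a··> q1
  q1 = a.((rec X. a.a.(X + X)) + (rec X. a.a.(X + X))) has moves ··a··> q2
  q2 = (rec X. a.a.(X + X)) + (rec X. a.a.(X + X)) has moves ··a··> q1
Partition-refinement fixed point:
  B0 = {p0, p1, p2, q0, q1, q2}
p0 ∈ B0, q0 ∈ B0 → same block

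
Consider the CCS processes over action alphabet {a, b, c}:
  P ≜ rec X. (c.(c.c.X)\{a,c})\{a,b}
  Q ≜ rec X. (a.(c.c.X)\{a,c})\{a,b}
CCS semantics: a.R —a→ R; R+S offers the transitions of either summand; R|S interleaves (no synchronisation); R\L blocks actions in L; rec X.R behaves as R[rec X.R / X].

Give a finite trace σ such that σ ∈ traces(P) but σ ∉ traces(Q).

c

Reachable graph of P (2 states):
  u0 = rec X. (c.(c.c.X)\{a,c})\{a,b} | --c--▸ u1
  u1 = (c.c.(rec X. (c.(c.c.X)\{a,c})\{a,b}))\{a,c}\{a,b} | stopped
Reachable graph of Q (1 states):
  v0 = rec X. (a.(c.c.X)\{a,c})\{a,b} | stopped
Trace ⟨c⟩ through P, begin at {u0}:
  after c @ step 1: {u1}
  ✓ P
Trace ⟨c⟩ through Q, begin at {v0}:
  after c @ step 1: no successor for Q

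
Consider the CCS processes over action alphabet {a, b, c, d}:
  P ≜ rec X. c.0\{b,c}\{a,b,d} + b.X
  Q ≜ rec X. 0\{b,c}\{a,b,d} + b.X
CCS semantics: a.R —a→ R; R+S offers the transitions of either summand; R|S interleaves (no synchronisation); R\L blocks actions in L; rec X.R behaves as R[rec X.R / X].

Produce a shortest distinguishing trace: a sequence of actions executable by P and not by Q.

LTS(P): 2 reachable states
  p0 = rec X. c.0\{b,c}\{a,b,d} + b.X ⊢ —b→ p0, —c→ p1
  p1 = 0\{b,c}\{a,b,d} ⊢ ·
LTS(Q): 1 reachable states
  q0 = rec X. 0\{b,c}\{a,b,d} + b.X ⊢ —b→ q0
Executing c from P (initial set {p0}):
  step 1 (c): {p1}
  ✓ P
Executing c from Q (initial set {q0}):
  step 1 (c): ∅ (Q stuck)

c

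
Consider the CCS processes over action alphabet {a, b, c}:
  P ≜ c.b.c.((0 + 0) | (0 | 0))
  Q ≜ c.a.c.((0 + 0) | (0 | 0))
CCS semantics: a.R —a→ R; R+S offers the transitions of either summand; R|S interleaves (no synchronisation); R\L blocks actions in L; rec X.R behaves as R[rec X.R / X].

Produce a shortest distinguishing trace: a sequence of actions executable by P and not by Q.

cb

LTS(P): 4 reachable states
  u0 = c.b.c.((0 + 0) | (0 | 0)) has moves -c-> u1
  u1 = b.c.((0 + 0) | (0 | 0)) has moves -b-> u2
  u2 = c.((0 + 0) | (0 | 0)) has moves -c-> u3
  u3 = (0 + 0) | (0 | 0) has moves stopped
LTS(Q): 4 reachable states
  v0 = c.a.c.((0 + 0) | (0 | 0)) has moves -c-> v1
  v1 = a.c.((0 + 0) | (0 | 0)) has moves -a-> v2
  v2 = c.((0 + 0) | (0 | 0)) has moves -c-> v3
  v3 = (0 + 0) | (0 | 0) has moves stopped
Trace ⟨cb⟩ through P, begin at {u0}:
  [1] c ⇒ {u1}
  [2] b ⇒ {u2}
  P completes σ.
Trace ⟨cb⟩ through Q, begin at {v0}:
  [1] c ⇒ {v1}
  [2] b ⇒ no successor for Q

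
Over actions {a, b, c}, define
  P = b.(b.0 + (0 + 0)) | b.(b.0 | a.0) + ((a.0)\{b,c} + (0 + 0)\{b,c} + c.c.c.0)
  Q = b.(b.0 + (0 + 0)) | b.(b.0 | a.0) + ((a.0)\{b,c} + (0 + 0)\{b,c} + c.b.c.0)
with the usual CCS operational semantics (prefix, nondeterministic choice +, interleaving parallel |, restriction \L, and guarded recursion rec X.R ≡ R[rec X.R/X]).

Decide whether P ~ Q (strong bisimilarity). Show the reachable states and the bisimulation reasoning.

P's transition system — 19 states:
  u0 = b.(b.0 + (0 + 0)) | b.(b.0 | a.0) + ((a.0)\{b,c} + (0 + 0)\{b,c} + c.c.c.0) ⊢ ··a··> u1, ··b··> u2, ··b··> u3, ··c··> u4
  u1 = 0\{b,c} ⊢ ∅
  u2 = (b.0 + (0 + 0)) | b.(b.0 | a.0) ⊢ ··b··> u5, ··b··> u6
  u3 = b.(b.0 + (0 + 0)) | (b.0 | a.0) ⊢ ··a··> u7, ··b··> u5, ··b··> u8
  u4 = c.c.0 ⊢ ··c··> u9
  u5 = (b.0 + (0 + 0)) | (b.0 | a.0) ⊢ ··a··> u10, ··b··> u11, ··b··> u12
  u6 = 0 | b.(b.0 | a.0) ⊢ ··b··> u12
  u7 = b.(b.0 + (0 + 0)) | (b.0 | 0) ⊢ ··b··> u10, ··b··> u13
  u8 = b.(b.0 + (0 + 0)) | (0 | a.0) ⊢ ··a··> u13, ··b··> u11
  u9 = c.0 ⊢ ··c··> u14
  u10 = (b.0 + (0 + 0)) | (b.0 | 0) ⊢ ··b··> u15, ··b··> u16
  u11 = (b.0 + (0 + 0)) | (0 | a.0) ⊢ ··a··> u15, ··b··> u17
  u12 = 0 | (b.0 | a.0) ⊢ ··a··> u16, ··b··> u17
  u13 = b.(b.0 + (0 + 0)) | (0 | 0) ⊢ ··b··> u15
  u14 = 0 ⊢ ∅
  u15 = (b.0 + (0 + 0)) | (0 | 0) ⊢ ··b··> u18
  u16 = 0 | (b.0 | 0) ⊢ ··b··> u18
  u17 = 0 | (0 | a.0) ⊢ ··a··> u18
  u18 = 0 | (0 | 0) ⊢ ∅
Q's transition system — 19 states:
  v0 = b.(b.0 + (0 + 0)) | b.(b.0 | a.0) + ((a.0)\{b,c} + (0 + 0)\{b,c} + c.b.c.0) ⊢ ··a··> v1, ··b··> v2, ··b··> v3, ··c··> v4
  v1 = 0\{b,c} ⊢ ∅
  v2 = (b.0 + (0 + 0)) | b.(b.0 | a.0) ⊢ ··b··> v5, ··b··> v6
  v3 = b.(b.0 + (0 + 0)) | (b.0 | a.0) ⊢ ··a··> v7, ··b··> v5, ··b··> v8
  v4 = b.c.0 ⊢ ··b··> v9
  v5 = (b.0 + (0 + 0)) | (b.0 | a.0) ⊢ ··a··> v10, ··b··> v11, ··b··> v12
  v6 = 0 | b.(b.0 | a.0) ⊢ ··b··> v12
  v7 = b.(b.0 + (0 + 0)) | (b.0 | 0) ⊢ ··b··> v10, ··b··> v13
  v8 = b.(b.0 + (0 + 0)) | (0 | a.0) ⊢ ··a··> v13, ··b··> v11
  v9 = c.0 ⊢ ··c··> v14
  v10 = (b.0 + (0 + 0)) | (b.0 | 0) ⊢ ··b··> v15, ··b··> v16
  v11 = (b.0 + (0 + 0)) | (0 | a.0) ⊢ ··a··> v15, ··b··> v17
  v12 = 0 | (b.0 | a.0) ⊢ ··a··> v16, ··b··> v17
  v13 = b.(b.0 + (0 + 0)) | (0 | 0) ⊢ ··b··> v15
  v14 = 0 ⊢ ∅
  v15 = (b.0 + (0 + 0)) | (0 | 0) ⊢ ··b··> v18
  v16 = 0 | (b.0 | 0) ⊢ ··b··> v18
  v17 = 0 | (0 | a.0) ⊢ ··a··> v18
  v18 = 0 | (0 | 0) ⊢ ∅
Partition-refinement fixed point:
  B0 = {u0}
  B1 = {u4}
  B2 = {u9, v9}
  B3 = {u1, u14, u18, v1, v14, v18}
  B4 = {u2, v2}
  B5 = {u6, v6}
  B6 = {u11, u12, v11, v12}
  B7 = {u15, u16, v15, v16}
  B8 = {u17, v17}
  B9 = {u5, u8, v5, v8}
  B10 = {u10, u13, v10, v13}
  B11 = {u3, v3}
  B12 = {u7, v7}
  B13 = {v0}
  B14 = {v4}
u0 ∈ B0, v0 ∈ B13 → different blocks

NO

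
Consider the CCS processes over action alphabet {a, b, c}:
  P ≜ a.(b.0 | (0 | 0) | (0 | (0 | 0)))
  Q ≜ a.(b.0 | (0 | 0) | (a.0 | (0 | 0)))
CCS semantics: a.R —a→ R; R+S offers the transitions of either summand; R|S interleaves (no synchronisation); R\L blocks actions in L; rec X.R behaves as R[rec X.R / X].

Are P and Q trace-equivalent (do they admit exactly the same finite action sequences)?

traces(P) ≠ traces(Q) — witness ⟨aa⟩

LTS(P): 3 reachable states
  s0 = a.(b.0 | (0 | 0) | (0 | (0 | 0))) ⊢ ··a··> s1
  s1 = b.0 | (0 | 0) | (0 | (0 | 0)) ⊢ ··b··> s2
  s2 = 0 | (0 | 0) | (0 | (0 | 0)) ⊢ ·
LTS(Q): 5 reachable states
  t0 = a.(b.0 | (0 | 0) | (a.0 | (0 | 0))) ⊢ ··a··> t1
  t1 = b.0 | (0 | 0) | (a.0 | (0 | 0)) ⊢ ··a··> t2, ··b··> t3
  t2 = b.0 | (0 | 0) | (0 | (0 | 0)) ⊢ ··b··> t4
  t3 = 0 | (0 | 0) | (a.0 | (0 | 0)) ⊢ ··a··> t4
  t4 = 0 | (0 | 0) | (0 | (0 | 0)) ⊢ ·
Executing aa from Q (initial set {t0}):
  after a @ step 1: {t1}
  after a @ step 2: {t2}
  ✓ Q
Executing aa from P (initial set {s0}):
  after a @ step 1: {s1}
  after a @ step 2: ∅  — P cannot continue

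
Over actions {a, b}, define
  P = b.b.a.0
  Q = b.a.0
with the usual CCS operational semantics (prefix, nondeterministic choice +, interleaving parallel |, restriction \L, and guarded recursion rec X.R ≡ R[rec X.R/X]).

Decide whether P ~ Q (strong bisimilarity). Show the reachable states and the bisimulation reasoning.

P's transition system — 4 states:
  m0 = b.b.a.0 → --b--▸ m1
  m1 = b.a.0 → --b--▸ m2
  m2 = a.0 → --a--▸ m3
  m3 = 0 → stopped
Q's transition system — 3 states:
  n0 = b.a.0 → --b--▸ n1
  n1 = a.0 → --a--▸ n2
  n2 = 0 → stopped
Partition-refinement fixed point:
  B0 = {m0}
  B1 = {m1, n0}
  B2 = {m2, n1}
  B3 = {m3, n2}
m0 ∈ B0, n0 ∈ B1 → different blocks

not bisimilar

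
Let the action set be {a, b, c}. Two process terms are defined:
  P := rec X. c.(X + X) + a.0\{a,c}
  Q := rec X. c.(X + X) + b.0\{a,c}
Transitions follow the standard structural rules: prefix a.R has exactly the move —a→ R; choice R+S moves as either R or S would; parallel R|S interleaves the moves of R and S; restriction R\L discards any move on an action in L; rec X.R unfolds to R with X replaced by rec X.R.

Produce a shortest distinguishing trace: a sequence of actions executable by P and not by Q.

Reachable graph of P (3 states):
  u0 = rec X. c.(X + X) + a.0\{a,c} | -a-> u1, -c-> u2
  u1 = 0\{a,c} | deadlocked
  u2 = (rec X. c.(X + X) + a.0\{a,c}) + (rec X. c.(X + X) + a.0\{a,c}) | -a-> u1, -c-> u2
Reachable graph of Q (3 states):
  v0 = rec X. c.(X + X) + b.0\{a,c} | -b-> v1, -c-> v2
  v1 = 0\{a,c} | deadlocked
  v2 = (rec X. c.(X + X) + b.0\{a,c}) + (rec X. c.(X + X) + b.0\{a,c}) | -b-> v1, -c-> v2
Executing a from P (initial set {u0}):
  step 1 (a): {u1}
  — P admits the full trace.
Executing a from Q (initial set {v0}):
  step 1 (a): no successor for Q

a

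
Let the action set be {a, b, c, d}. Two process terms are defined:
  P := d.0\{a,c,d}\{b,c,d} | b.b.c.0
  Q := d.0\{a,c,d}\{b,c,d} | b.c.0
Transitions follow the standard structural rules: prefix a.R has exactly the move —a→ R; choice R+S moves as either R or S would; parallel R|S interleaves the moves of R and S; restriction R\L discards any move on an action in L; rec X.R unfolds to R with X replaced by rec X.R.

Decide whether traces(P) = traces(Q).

trace-distinct — witness ⟨bb⟩

P's transition system — 8 states:
  u0 = d.0\{a,c,d}\{b,c,d} | b.b.c.0 | =b=> u1, =d=> u2
  u1 = d.0\{a,c,d}\{b,c,d} | b.c.0 | =b=> u3, =d=> u4
  u2 = 0\{a,c,d}\{b,c,d} | b.b.c.0 | =b=> u4
  u3 = d.0\{a,c,d}\{b,c,d} | c.0 | =c=> u5, =d=> u6
  u4 = 0\{a,c,d}\{b,c,d} | b.c.0 | =b=> u6
  u5 = d.0\{a,c,d}\{b,c,d} | 0 | =d=> u7
  u6 = 0\{a,c,d}\{b,c,d} | c.0 | =c=> u7
  u7 = 0\{a,c,d}\{b,c,d} | 0 | (no moves)
Q's transition system — 6 states:
  v0 = d.0\{a,c,d}\{b,c,d} | b.c.0 | =b=> v1, =d=> v2
  v1 = d.0\{a,c,d}\{b,c,d} | c.0 | =c=> v3, =d=> v4
  v2 = 0\{a,c,d}\{b,c,d} | b.c.0 | =b=> v4
  v3 = d.0\{a,c,d}\{b,c,d} | 0 | =d=> v5
  v4 = 0\{a,c,d}\{b,c,d} | c.0 | =c=> v5
  v5 = 0\{a,c,d}\{b,c,d} | 0 | (no moves)
Trace ⟨bb⟩ through P, begin at {u0}:
  [1] b ⇒ {u1}
  [2] b ⇒ {u3}
  ✓ P
Trace ⟨bb⟩ through Q, begin at {v0}:
  [1] b ⇒ {v1}
  [2] b ⇒ ∅ (Q stuck)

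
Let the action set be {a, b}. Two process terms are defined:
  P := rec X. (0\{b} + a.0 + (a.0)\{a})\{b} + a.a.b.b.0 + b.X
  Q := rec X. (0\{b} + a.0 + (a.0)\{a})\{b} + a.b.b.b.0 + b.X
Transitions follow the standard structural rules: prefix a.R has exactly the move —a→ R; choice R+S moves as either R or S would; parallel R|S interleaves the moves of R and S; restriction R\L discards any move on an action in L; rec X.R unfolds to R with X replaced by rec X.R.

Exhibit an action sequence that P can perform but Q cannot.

LTS(P): 6 reachable states
  m0 = rec X. (0\{b} + a.0 + (a.0)\{a})\{b} + a.a.b.b.0 + b.X | --a--▸ m1, --a--▸ m2, --b--▸ m0
  m1 = 0\{b} | deadlocked
  m2 = a.b.b.0 | --a--▸ m3
  m3 = b.b.0 | --b--▸ m4
  m4 = b.0 | --b--▸ m5
  m5 = 0 | deadlocked
LTS(Q): 6 reachable states
  n0 = rec X. (0\{b} + a.0 + (a.0)\{a})\{b} + a.b.b.b.0 + b.X | --a--▸ n1, --a--▸ n2, --b--▸ n0
  n1 = 0\{b} | deadlocked
  n2 = b.b.b.0 | --b--▸ n3
  n3 = b.b.0 | --b--▸ n4
  n4 = b.0 | --b--▸ n5
  n5 = 0 | deadlocked
Executing aa from P (initial set {m0}):
  after a @ step 1: {m1, m2}
  after a @ step 2: {m3}
  ✓ P
Executing aa from Q (initial set {n0}):
  after a @ step 1: {n1, n2}
  after a @ step 2: ∅  — Q cannot continue

aa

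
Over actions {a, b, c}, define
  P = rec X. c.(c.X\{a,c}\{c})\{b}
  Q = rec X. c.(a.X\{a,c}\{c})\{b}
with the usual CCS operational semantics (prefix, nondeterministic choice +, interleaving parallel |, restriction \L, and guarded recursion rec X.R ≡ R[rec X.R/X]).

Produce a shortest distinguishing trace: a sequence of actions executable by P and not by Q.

LTS(P): 3 reachable states
  s0 = rec X. c.(c.X\{a,c}\{c})\{b} ⊢ --c--▸ s1
  s1 = (c.(rec X. c.(c.X\{a,c}\{c})\{b})\{a,c}\{c})\{b} ⊢ --c--▸ s2
  s2 = (rec X. c.(c.X\{a,c}\{c})\{b})\{a,c}\{c}\{b} ⊢ ·
LTS(Q): 3 reachable states
  t0 = rec X. c.(a.X\{a,c}\{c})\{b} ⊢ --c--▸ t1
  t1 = (a.(rec X. c.(a.X\{a,c}\{c})\{b})\{a,c}\{c})\{b} ⊢ --a--▸ t2
  t2 = (rec X. c.(a.X\{a,c}\{c})\{b})\{a,c}\{c}\{b} ⊢ ·
Run σ = ⟨cc⟩ on P: start {s0}
  after c @ step 1: {s1}
  after c @ step 2: {s2}
  P completes σ.
Run σ = ⟨cc⟩ on Q: start {t0}
  after c @ step 1: {t1}
  after c @ step 2: ∅  — Q cannot continue

cc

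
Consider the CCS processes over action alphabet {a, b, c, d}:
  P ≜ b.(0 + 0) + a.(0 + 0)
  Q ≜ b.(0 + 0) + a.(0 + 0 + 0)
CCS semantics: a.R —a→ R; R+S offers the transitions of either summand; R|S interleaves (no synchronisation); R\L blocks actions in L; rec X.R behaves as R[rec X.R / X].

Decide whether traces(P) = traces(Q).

LTS(P): 2 reachable states
  u0 = b.(0 + 0) + a.(0 + 0) | =a=> u1, =b=> u1
  u1 = 0 + 0 | deadlocked
LTS(Q): 3 reachable states
  v0 = b.(0 + 0) + a.(0 + 0 + 0) | =a=> v1, =b=> v2
  v1 = 0 + 0 + 0 | deadlocked
  v2 = 0 + 0 | deadlocked
Bisimilarity quotient blocks:
  B0 = {u0, v0}
  B1 = {u1, v1, v2}
u0 ∈ B0, v0 ∈ B0 → same block
Bisimilar ⇒ trace-equivalent.

trace-equivalent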